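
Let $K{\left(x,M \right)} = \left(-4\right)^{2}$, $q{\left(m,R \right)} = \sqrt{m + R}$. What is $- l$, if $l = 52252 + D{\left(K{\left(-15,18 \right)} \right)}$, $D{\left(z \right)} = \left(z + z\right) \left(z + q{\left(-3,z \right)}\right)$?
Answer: $-52764 - 32 \sqrt{13} \approx -52879.0$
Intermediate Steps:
$q{\left(m,R \right)} = \sqrt{R + m}$
$K{\left(x,M \right)} = 16$
$D{\left(z \right)} = 2 z \left(z + \sqrt{-3 + z}\right)$ ($D{\left(z \right)} = \left(z + z\right) \left(z + \sqrt{z - 3}\right) = 2 z \left(z + \sqrt{-3 + z}\right)$)
$l = 52764 + 32 \sqrt{13}$ ($l = 52252 + 2 \cdot 16 \left(16 + \sqrt{-3 + 16}\right) = 52252 + 2 \cdot 16 \left(16 + \sqrt{13}\right) = 52252 + \left(512 + 32 \sqrt{13}\right) = 52764 + 32 \sqrt{13} \approx 52879.0$)
$- l = - (52764 + 32 \sqrt{13}) = -52764 - 32 \sqrt{13}$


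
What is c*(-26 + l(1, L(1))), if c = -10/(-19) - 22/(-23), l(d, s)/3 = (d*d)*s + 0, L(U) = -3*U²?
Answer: -22680/437 ≈ -51.899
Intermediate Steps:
l(d, s) = 3*s*d² (l(d, s) = 3*((d*d)*s + 0) = 3*(d²*s + 0) = 3*(s*d² + 0) = 3*(s*d²) = 3*s*d²)
c = 648/437 (c = -10*(-1/19) - 22*(-1/23) = 10/19 + 22/23 = 648/437 ≈ 1.4828)
c*(-26 + l(1, L(1))) = 648*(-26 + 3*(-3*1²)*1²)/437 = 648*(-26 + 3*(-3*1)*1)/437 = 648*(-26 + 3*(-3)*1)/437 = 648*(-26 - 9)/437 = (648/437)*(-35) = -22680/437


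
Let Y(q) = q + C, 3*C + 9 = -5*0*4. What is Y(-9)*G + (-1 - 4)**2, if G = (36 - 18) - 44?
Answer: 337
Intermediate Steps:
C = -3 (C = -3 + (-5*0*4)/3 = -3 + (0*4)/3 = -3 + (1/3)*0 = -3 + 0 = -3)
G = -26 (G = 18 - 44 = -26)
Y(q) = -3 + q (Y(q) = q - 3 = -3 + q)
Y(-9)*G + (-1 - 4)**2 = (-3 - 9)*(-26) + (-1 - 4)**2 = -12*(-26) + (-5)**2 = 312 + 25 = 337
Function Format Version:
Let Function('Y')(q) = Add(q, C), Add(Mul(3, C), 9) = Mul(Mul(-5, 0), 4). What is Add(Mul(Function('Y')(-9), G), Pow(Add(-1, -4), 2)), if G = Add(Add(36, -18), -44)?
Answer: 337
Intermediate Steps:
C = -3 (C = Add(-3, Mul(Rational(1, 3), Mul(Mul(-5, 0), 4))) = Add(-3, Mul(Rational(1, 3), Mul(0, 4))) = Add(-3, Mul(Rational(1, 3), 0)) = Add(-3, 0) = -3)
G = -26 (G = Add(18, -44) = -26)
Function('Y')(q) = Add(-3, q) (Function('Y')(q) = Add(q, -3) = Add(-3, q))
Add(Mul(Function('Y')(-9), G), Pow(Add(-1, -4), 2)) = Add(Mul(Add(-3, -9), -26), Pow(Add(-1, -4), 2)) = Add(Mul(-12, -26), Pow(-5, 2)) = Add(312, 25) = 337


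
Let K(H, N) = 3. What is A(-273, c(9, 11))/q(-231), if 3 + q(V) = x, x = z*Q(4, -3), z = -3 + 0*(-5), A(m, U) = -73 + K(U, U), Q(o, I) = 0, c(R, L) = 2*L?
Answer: 70/3 ≈ 23.333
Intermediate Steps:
A(m, U) = -70 (A(m, U) = -73 + 3 = -70)
z = -3 (z = -3 + 0 = -3)
x = 0 (x = -3*0 = 0)
q(V) = -3 (q(V) = -3 + 0 = -3)
A(-273, c(9, 11))/q(-231) = -70/(-3) = -70*(-1/3) = 70/3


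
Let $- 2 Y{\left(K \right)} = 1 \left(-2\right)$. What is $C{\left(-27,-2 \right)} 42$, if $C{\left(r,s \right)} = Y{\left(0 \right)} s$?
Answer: $-84$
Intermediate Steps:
$Y{\left(K \right)} = 1$ ($Y{\left(K \right)} = - \frac{1 \left(-2\right)}{2} = \left(- \frac{1}{2}\right) \left(-2\right) = 1$)
$C{\left(r,s \right)} = s$ ($C{\left(r,s \right)} = 1 s = s$)
$C{\left(-27,-2 \right)} 42 = \left(-2\right) 42 = -84$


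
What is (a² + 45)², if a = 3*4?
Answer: 35721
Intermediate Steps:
a = 12
(a² + 45)² = (12² + 45)² = (144 + 45)² = 189² = 35721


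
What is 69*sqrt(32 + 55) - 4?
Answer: -4 + 69*sqrt(87) ≈ 639.59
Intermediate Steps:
69*sqrt(32 + 55) - 4 = 69*sqrt(87) - 4 = -4 + 69*sqrt(87)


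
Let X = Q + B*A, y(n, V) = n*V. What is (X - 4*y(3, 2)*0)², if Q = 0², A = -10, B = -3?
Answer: 900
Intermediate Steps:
y(n, V) = V*n
Q = 0
X = 30 (X = 0 - 3*(-10) = 0 + 30 = 30)
(X - 4*y(3, 2)*0)² = (30 - 8*3*0)² = (30 - 4*6*0)² = (30 - 24*0)² = (30 + 0)² = 30² = 900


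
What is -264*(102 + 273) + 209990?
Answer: 110990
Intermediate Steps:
-264*(102 + 273) + 209990 = -264*375 + 209990 = -99000 + 209990 = 110990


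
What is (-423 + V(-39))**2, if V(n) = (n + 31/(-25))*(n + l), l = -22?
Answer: 2579725681/625 ≈ 4.1276e+6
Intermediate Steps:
V(n) = (-22 + n)*(-31/25 + n) (V(n) = (n + 31/(-25))*(n - 22) = (n + 31*(-1/25))*(-22 + n) = (n - 31/25)*(-22 + n) = (-31/25 + n)*(-22 + n) = (-22 + n)*(-31/25 + n))
(-423 + V(-39))**2 = (-423 + (682/25 + (-39)**2 - 581/25*(-39)))**2 = (-423 + (682/25 + 1521 + 22659/25))**2 = (-423 + 61366/25)**2 = (50791/25)**2 = 2579725681/625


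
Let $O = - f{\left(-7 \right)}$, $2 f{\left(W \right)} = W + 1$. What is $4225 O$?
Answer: $12675$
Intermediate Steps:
$f{\left(W \right)} = \frac{1}{2} + \frac{W}{2}$ ($f{\left(W \right)} = \frac{W + 1}{2} = \frac{1 + W}{2} = \frac{1}{2} + \frac{W}{2}$)
$O = 3$ ($O = - (\frac{1}{2} + \frac{1}{2} \left(-7\right)) = - (\frac{1}{2} - \frac{7}{2}) = \left(-1\right) \left(-3\right) = 3$)
$4225 O = 4225 \cdot 3 = 12675$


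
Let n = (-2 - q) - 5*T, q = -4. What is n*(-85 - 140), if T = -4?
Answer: -4950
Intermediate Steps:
n = 22 (n = (-2 - 1*(-4)) - 5*(-4) = (-2 + 4) + 20 = 2 + 20 = 22)
n*(-85 - 140) = 22*(-85 - 140) = 22*(-225) = -4950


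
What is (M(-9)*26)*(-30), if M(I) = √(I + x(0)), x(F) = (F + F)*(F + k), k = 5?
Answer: -2340*I ≈ -2340.0*I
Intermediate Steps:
x(F) = 2*F*(5 + F) (x(F) = (F + F)*(F + 5) = (2*F)*(5 + F) = 2*F*(5 + F))
M(I) = √I (M(I) = √(I + 2*0*(5 + 0)) = √(I + 2*0*5) = √(I + 0) = √I)
(M(-9)*26)*(-30) = (√(-9)*26)*(-30) = ((3*I)*26)*(-30) = (78*I)*(-30) = -2340*I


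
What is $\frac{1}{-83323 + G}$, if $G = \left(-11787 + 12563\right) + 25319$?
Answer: $- \frac{1}{57228} \approx -1.7474 \cdot 10^{-5}$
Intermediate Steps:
$G = 26095$ ($G = 776 + 25319 = 26095$)
$\frac{1}{-83323 + G} = \frac{1}{-83323 + 26095} = \frac{1}{-57228} = - \frac{1}{57228}$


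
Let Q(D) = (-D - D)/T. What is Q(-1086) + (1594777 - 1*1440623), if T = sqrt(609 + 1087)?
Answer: 154154 + 543*sqrt(106)/106 ≈ 1.5421e+5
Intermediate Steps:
T = 4*sqrt(106) (T = sqrt(1696) = 4*sqrt(106) ≈ 41.182)
Q(D) = -D*sqrt(106)/212 (Q(D) = (-D - D)/((4*sqrt(106))) = (-2*D)*(sqrt(106)/424) = -D*sqrt(106)/212)
Q(-1086) + (1594777 - 1*1440623) = -1/212*(-1086)*sqrt(106) + (1594777 - 1*1440623) = 543*sqrt(106)/106 + (1594777 - 1440623) = 543*sqrt(106)/106 + 154154 = 154154 + 543*sqrt(106)/106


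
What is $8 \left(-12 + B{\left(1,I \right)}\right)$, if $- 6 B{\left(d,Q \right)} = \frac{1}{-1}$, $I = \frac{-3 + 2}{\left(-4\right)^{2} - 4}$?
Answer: $- \frac{284}{3} \approx -94.667$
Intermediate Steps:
$I = - \frac{1}{12}$ ($I = - \frac{1}{16 - 4} = - \frac{1}{12} \approx -0.083333$)
$B{\left(d,Q \right)} = \frac{1}{6}$ ($B{\left(d,Q \right)} = - \frac{1}{6 \left(-1\right)} = \left(- \frac{1}{6}\right) \left(-1\right) = \frac{1}{6}$)
$8 \left(-12 + B{\left(1,I \right)}\right) = 8 \left(-12 + \frac{1}{6}\right) = 8 \left(- \frac{71}{6}\right) = - \frac{284}{3}$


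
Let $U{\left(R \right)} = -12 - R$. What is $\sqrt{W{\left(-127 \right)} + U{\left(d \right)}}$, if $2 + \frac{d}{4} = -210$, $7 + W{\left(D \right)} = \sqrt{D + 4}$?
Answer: $\sqrt{829 + i \sqrt{123}} \approx 28.793 + 0.1926 i$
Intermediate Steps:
$W{\left(D \right)} = -7 + \sqrt{4 + D}$ ($W{\left(D \right)} = -7 + \sqrt{D + 4} = -7 + \sqrt{4 + D}$)
$d = -848$ ($d = -8 + 4 \left(-210\right) = -8 - 840 = -848$)
$\sqrt{W{\left(-127 \right)} + U{\left(d \right)}} = \sqrt{\left(-7 + \sqrt{4 - 127}\right) - -836} = \sqrt{\left(-7 + \sqrt{-123}\right) + \left(-12 + 848\right)} = \sqrt{\left(-7 + i \sqrt{123}\right) + 836} = \sqrt{829 + i \sqrt{123}}$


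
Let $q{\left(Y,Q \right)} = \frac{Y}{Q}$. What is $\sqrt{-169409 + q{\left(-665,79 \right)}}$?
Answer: $\frac{2 i \sqrt{264333526}}{79} \approx 411.6 i$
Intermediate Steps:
$\sqrt{-169409 + q{\left(-665,79 \right)}} = \sqrt{-169409 - \frac{665}{79}} = \sqrt{- \frac{13383976}{79}} = \frac{2 i \sqrt{264333526}}{79}$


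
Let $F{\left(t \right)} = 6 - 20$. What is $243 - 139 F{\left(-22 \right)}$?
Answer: $2189$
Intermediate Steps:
$F{\left(t \right)} = -14$ ($F{\left(t \right)} = 6 - 20 = -14$)
$243 - 139 F{\left(-22 \right)} = 243 - -1946 = 243 + 1946 = 2189$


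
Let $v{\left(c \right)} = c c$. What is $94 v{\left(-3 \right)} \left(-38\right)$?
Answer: $-32148$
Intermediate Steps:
$v{\left(c \right)} = c^{2}$
$94 v{\left(-3 \right)} \left(-38\right) = 94 \left(-3\right)^{2} \left(-38\right) = 94 \cdot 9 \left(-38\right) = 846 \left(-38\right) = -32148$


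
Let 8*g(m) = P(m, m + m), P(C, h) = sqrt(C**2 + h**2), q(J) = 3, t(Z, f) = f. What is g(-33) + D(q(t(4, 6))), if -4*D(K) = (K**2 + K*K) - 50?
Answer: 8 + 33*sqrt(5)/8 ≈ 17.224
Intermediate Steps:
D(K) = 25/2 - K**2/2 (D(K) = -((K**2 + K*K) - 50)/4 = -((K**2 + K**2) - 50)/4 = -(2*K**2 - 50)/4 = -(-50 + 2*K**2)/4 = 25/2 - K**2/2)
g(m) = sqrt(5)*sqrt(m**2)/8 (g(m) = sqrt(m**2 + (m + m)**2)/8 = sqrt(m**2 + (2*m)**2)/8 = sqrt(m**2 + 4*m**2)/8 = sqrt(5*m**2)/8 = (sqrt(5)*sqrt(m**2))/8 = sqrt(5)*sqrt(m**2)/8)
g(-33) + D(q(t(4, 6))) = sqrt(5)*sqrt((-33)**2)/8 + (25/2 - 1/2*3**2) = sqrt(5)*sqrt(1089)/8 + (25/2 - 1/2*9) = (1/8)*sqrt(5)*33 + (25/2 - 9/2) = 33*sqrt(5)/8 + 8 = 8 + 33*sqrt(5)/8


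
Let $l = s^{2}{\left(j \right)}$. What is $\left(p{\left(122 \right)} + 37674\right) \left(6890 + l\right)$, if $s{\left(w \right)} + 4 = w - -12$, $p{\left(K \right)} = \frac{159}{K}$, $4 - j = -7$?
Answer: $\frac{33328402137}{122} \approx 2.7318 \cdot 10^{8}$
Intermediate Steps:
$j = 11$ ($j = 4 - -7 = 4 + 7 = 11$)
$s{\left(w \right)} = 8 + w$ ($s{\left(w \right)} = -4 + \left(w - -12\right) = -4 + \left(w + 12\right) = -4 + \left(12 + w\right) = 8 + w$)
$l = 361$ ($l = \left(8 + 11\right)^{2} = 19^{2} = 361$)
$\left(p{\left(122 \right)} + 37674\right) \left(6890 + l\right) = \left(\frac{159}{122} + 37674\right) \left(6890 + 361\right) = \left(159 \cdot \frac{1}{122} + 37674\right) 7251 = \left(\frac{159}{122} + 37674\right) 7251 = \frac{4596387}{122} \cdot 7251 = \frac{33328402137}{122}$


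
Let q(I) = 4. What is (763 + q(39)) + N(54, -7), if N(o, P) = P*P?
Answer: 816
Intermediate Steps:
N(o, P) = P²
(763 + q(39)) + N(54, -7) = (763 + 4) + (-7)² = 767 + 49 = 816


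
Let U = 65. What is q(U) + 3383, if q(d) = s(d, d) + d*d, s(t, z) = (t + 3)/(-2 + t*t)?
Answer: 32128652/4223 ≈ 7608.0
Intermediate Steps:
s(t, z) = (3 + t)/(-2 + t**2)
q(d) = d**2 + (3 + d)/(-2 + d**2) (q(d) = (3 + d)/(-2 + d**2) + d*d = (3 + d)/(-2 + d**2) + d**2 = d**2 + (3 + d)/(-2 + d**2))
q(U) + 3383 = (3 + 65 + 65**2*(-2 + 65**2))/(-2 + 65**2) + 3383 = (3 + 65 + 4225*(-2 + 4225))/(-2 + 4225) + 3383 = (3 + 65 + 4225*4223)/4223 + 3383 = (3 + 65 + 17842175)/4223 + 3383 = (1/4223)*17842243 + 3383 = 17842243/4223 + 3383 = 32128652/4223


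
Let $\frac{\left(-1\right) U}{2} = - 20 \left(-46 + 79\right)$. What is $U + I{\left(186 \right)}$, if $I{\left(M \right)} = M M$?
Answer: $35916$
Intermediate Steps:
$I{\left(M \right)} = M^{2}$
$U = 1320$ ($U = - 2 \left(- 20 \left(-46 + 79\right)\right) = - 2 \left(\left(-20\right) 33\right) = \left(-2\right) \left(-660\right) = 1320$)
$U + I{\left(186 \right)} = 1320 + 186^{2} = 1320 + 34596 = 35916$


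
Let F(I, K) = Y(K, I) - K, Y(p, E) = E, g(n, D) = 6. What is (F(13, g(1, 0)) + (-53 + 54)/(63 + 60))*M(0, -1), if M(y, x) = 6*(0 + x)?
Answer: -1724/41 ≈ -42.049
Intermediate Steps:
M(y, x) = 6*x
F(I, K) = I - K
(F(13, g(1, 0)) + (-53 + 54)/(63 + 60))*M(0, -1) = ((13 - 1*6) + (-53 + 54)/(63 + 60))*(6*(-1)) = ((13 - 6) + 1/123)*(-6) = (7 + 1*(1/123))*(-6) = (7 + 1/123)*(-6) = (862/123)*(-6) = -1724/41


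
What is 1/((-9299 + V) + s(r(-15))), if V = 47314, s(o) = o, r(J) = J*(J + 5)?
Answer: 1/38165 ≈ 2.6202e-5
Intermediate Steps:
r(J) = J*(5 + J)
1/((-9299 + V) + s(r(-15))) = 1/((-9299 + 47314) - 15*(5 - 15)) = 1/(38015 - 15*(-10)) = 1/(38015 + 150) = 1/38165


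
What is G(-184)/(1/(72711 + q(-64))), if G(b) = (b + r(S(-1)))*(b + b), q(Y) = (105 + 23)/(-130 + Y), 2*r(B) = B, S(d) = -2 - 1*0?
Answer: 480161636240/97 ≈ 4.9501e+9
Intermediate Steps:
S(d) = -2 (S(d) = -2 + 0 = -2)
r(B) = B/2
q(Y) = 128/(-130 + Y)
G(b) = 2*b*(-1 + b) (G(b) = (b + (½)*(-2))*(b + b) = (b - 1)*(2*b) = (-1 + b)*(2*b) = 2*b*(-1 + b))
G(-184)/(1/(72711 + q(-64))) = (2*(-184)*(-1 - 184))/(1/(72711 + 128/(-130 - 64))) = (2*(-184)*(-185))/(1/(72711 + 128/(-194))) = 68080/(1/(72711 + 128*(-1/194))) = 68080/(1/(72711 - 64/97)) = 68080/(1/(7052903/97)) = 68080/(97/7052903) = 68080*(7052903/97) = 480161636240/97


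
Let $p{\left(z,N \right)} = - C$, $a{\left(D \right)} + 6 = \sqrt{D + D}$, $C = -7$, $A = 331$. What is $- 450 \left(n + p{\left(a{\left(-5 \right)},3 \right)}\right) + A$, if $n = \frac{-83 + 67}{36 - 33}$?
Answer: $-419$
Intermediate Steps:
$a{\left(D \right)} = -6 + \sqrt{2} \sqrt{D}$ ($a{\left(D \right)} = -6 + \sqrt{D + D} = -6 + \sqrt{2 D} = -6 + \sqrt{2} \sqrt{D}$)
$n = - \frac{16}{3} \approx -5.3333$
$p{\left(z,N \right)} = 7$ ($p{\left(z,N \right)} = \left(-1\right) \left(-7\right) = 7$)
$- 450 \left(n + p{\left(a{\left(-5 \right)},3 \right)}\right) + A = - 450 \left(- \frac{16}{3} + 7\right) + 331 = \left(-450\right) \frac{5}{3} + 331 = -750 + 331 = -419$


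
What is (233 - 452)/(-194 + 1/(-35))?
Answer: 7665/6791 ≈ 1.1287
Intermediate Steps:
(233 - 452)/(-194 + 1/(-35)) = -219/(-194 - 1/35) = -219/(-6791/35) = -219*(-35/6791) = 7665/6791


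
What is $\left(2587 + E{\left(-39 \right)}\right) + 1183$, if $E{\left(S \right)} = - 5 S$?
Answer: $3965$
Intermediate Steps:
$\left(2587 + E{\left(-39 \right)}\right) + 1183 = \left(2587 - -195\right) + 1183 = \left(2587 + 195\right) + 1183 = 2782 + 1183 = 3965$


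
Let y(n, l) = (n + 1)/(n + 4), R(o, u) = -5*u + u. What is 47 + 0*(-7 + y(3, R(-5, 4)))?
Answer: 47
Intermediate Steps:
R(o, u) = -4*u
y(n, l) = (1 + n)/(4 + n)
47 + 0*(-7 + y(3, R(-5, 4))) = 47 + 0*(-7 + (1 + 3)/(4 + 3)) = 47 + 0*(-7 + 4/7) = 47 + 0*(-45/7) = 47 + 0 = 47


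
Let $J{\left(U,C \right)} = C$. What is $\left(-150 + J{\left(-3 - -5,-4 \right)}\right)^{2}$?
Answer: $23716$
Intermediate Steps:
$\left(-150 + J{\left(-3 - -5,-4 \right)}\right)^{2} = \left(-150 - 4\right)^{2} = \left(-154\right)^{2} = 23716$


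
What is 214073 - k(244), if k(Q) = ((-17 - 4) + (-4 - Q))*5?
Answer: 215418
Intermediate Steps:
k(Q) = -125 - 5*Q (k(Q) = (-21 + (-4 - Q))*5 = (-25 - Q)*5 = -125 - 5*Q)
214073 - k(244) = 214073 - (-125 - 5*244) = 214073 - (-125 - 1220) = 214073 - 1*(-1345) = 214073 + 1345 = 215418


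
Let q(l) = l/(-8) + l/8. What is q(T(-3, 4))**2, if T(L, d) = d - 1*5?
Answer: 0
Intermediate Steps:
T(L, d) = -5 + d (T(L, d) = d - 5 = -5 + d)
q(l) = 0 (q(l) = l*(-1/8) + l*(1/8) = -l/8 + l/8 = 0)
q(T(-3, 4))**2 = 0**2 = 0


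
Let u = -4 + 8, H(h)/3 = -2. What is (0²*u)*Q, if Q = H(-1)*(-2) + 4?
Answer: 0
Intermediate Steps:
H(h) = -6 (H(h) = 3*(-2) = -6)
Q = 16 (Q = -6*(-2) + 4 = 12 + 4 = 16)
u = 4
(0²*u)*Q = (0²*4)*16 = (0*4)*16 = 0*16 = 0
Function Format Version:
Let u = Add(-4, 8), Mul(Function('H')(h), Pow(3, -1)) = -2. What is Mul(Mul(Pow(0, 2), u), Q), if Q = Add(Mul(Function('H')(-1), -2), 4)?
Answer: 0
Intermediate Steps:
Function('H')(h) = -6 (Function('H')(h) = Mul(3, -2) = -6)
Q = 16 (Q = Add(Mul(-6, -2), 4) = Add(12, 4) = 16)
u = 4
Mul(Mul(Pow(0, 2), u), Q) = Mul(Mul(Pow(0, 2), 4), 16) = Mul(Mul(0, 4), 16) = Mul(0, 16) = 0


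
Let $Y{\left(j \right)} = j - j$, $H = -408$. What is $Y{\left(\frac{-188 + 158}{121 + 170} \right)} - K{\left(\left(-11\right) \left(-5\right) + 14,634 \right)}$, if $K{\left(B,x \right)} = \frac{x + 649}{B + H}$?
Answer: $\frac{1283}{339} \approx 3.7847$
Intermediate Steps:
$Y{\left(j \right)} = 0$
$K{\left(B,x \right)} = \frac{649 + x}{-408 + B}$ ($K{\left(B,x \right)} = \frac{x + 649}{B - 408} = \frac{649 + x}{-408 + B}$)
$Y{\left(\frac{-188 + 158}{121 + 170} \right)} - K{\left(\left(-11\right) \left(-5\right) + 14,634 \right)} = 0 - \frac{649 + 634}{-408 + \left(\left(-11\right) \left(-5\right) + 14\right)} = 0 - \frac{1}{-408 + \left(55 + 14\right)} 1283 = 0 - \frac{1}{-408 + 69} \cdot 1283 = 0 - \frac{1}{-339} \cdot 1283 = 0 - \left(- \frac{1}{339}\right) 1283 = 0 - - \frac{1283}{339} = 0 + \frac{1283}{339} = \frac{1283}{339}$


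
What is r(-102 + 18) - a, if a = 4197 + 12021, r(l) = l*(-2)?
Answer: -16050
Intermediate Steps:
r(l) = -2*l
a = 16218
r(-102 + 18) - a = -2*(-102 + 18) - 1*16218 = -2*(-84) - 16218 = 168 - 16218 = -16050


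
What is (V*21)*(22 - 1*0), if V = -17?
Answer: -7854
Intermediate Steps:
(V*21)*(22 - 1*0) = (-17*21)*(22 - 1*0) = -357*(22 + 0) = -357*22 = -7854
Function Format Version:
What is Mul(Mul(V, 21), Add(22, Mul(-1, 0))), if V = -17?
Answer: -7854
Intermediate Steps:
Mul(Mul(V, 21), Add(22, Mul(-1, 0))) = Mul(Mul(-17, 21), Add(22, Mul(-1, 0))) = Mul(-357, Add(22, 0)) = Mul(-357, 22) = -7854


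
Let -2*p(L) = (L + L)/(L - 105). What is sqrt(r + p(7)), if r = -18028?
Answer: I*sqrt(3533474)/14 ≈ 134.27*I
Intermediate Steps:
p(L) = -L/(-105 + L) (p(L) = -(L + L)/(2*(L - 105)) = -2*L/(2*(-105 + L)) = -L/(-105 + L))
sqrt(r + p(7)) = sqrt(-18028 - 1*7/(-105 + 7)) = sqrt(-18028 - 1*7/(-98)) = sqrt(-18028 - 1*7*(-1/98)) = sqrt(-18028 + 1/14) = sqrt(-252391/14) = I*sqrt(3533474)/14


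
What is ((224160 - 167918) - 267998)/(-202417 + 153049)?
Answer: 52939/12342 ≈ 4.2893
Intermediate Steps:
((224160 - 167918) - 267998)/(-202417 + 153049) = (56242 - 267998)/(-49368) = -211756*(-1/49368) = 52939/12342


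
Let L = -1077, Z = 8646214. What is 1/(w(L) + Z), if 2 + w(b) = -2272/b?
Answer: 1077/9311972596 ≈ 1.1566e-7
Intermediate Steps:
w(b) = -2 - 2272/b
1/(w(L) + Z) = 1/((-2 - 2272/(-1077)) + 8646214) = 1/((-2 - 2272*(-1/1077)) + 8646214) = 1/((-2 + 2272/1077) + 8646214) = 1/(118/1077 + 8646214) = 1/(9311972596/1077) = 1077/9311972596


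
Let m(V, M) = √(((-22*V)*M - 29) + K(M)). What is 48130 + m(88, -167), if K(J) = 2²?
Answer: 48130 + √323287 ≈ 48699.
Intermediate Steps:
K(J) = 4
m(V, M) = √(-25 - 22*M*V) (m(V, M) = √(((-22*V)*M - 29) + 4) = √((-22*M*V - 29) + 4) = √((-29 - 22*M*V) + 4) = √(-25 - 22*M*V))
48130 + m(88, -167) = 48130 + √(-25 - 22*(-167)*88) = 48130 + √(-25 + 323312) = 48130 + √323287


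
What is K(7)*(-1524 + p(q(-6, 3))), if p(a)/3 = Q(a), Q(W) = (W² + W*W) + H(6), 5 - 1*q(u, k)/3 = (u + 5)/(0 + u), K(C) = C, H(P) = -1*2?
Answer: -3759/2 ≈ -1879.5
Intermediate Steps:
H(P) = -2
q(u, k) = 15 - 3*(5 + u)/u (q(u, k) = 15 - 3*(u + 5)/(0 + u) = 15 - 3*(5 + u)/u)
Q(W) = -2 + 2*W² (Q(W) = (W² + W*W) - 2 = (W² + W²) - 2 = 2*W² - 2 = -2 + 2*W²)
p(a) = -6 + 6*a² (p(a) = 3*(-2 + 2*a²) = -6 + 6*a²)
K(7)*(-1524 + p(q(-6, 3))) = 7*(-1524 + (-6 + 6*(12 - 15/(-6))²)) = 7*(-1524 + (-6 + 6*(12 - 15*(-⅙))²)) = 7*(-1524 + (-6 + 6*(12 + 5/2)²)) = 7*(-1524 + (-6 + 6*(29/2)²)) = 7*(-1524 + (-6 + 6*(841/4))) = 7*(-1524 + (-6 + 2523/2)) = 7*(-1524 + 2511/2) = 7*(-537/2) = -3759/2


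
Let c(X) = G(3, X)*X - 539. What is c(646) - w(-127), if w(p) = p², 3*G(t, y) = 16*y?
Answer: 6627052/3 ≈ 2.2090e+6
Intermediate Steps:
G(t, y) = 16*y/3 (G(t, y) = (16*y)/3 = 16*y/3)
c(X) = -539 + 16*X²/3 (c(X) = (16*X/3)*X - 539 = 16*X²/3 - 539 = -539 + 16*X²/3)
c(646) - w(-127) = (-539 + (16/3)*646²) - 1*(-127)² = (-539 + (16/3)*417316) - 1*16129 = (-539 + 6677056/3) - 16129 = 6675439/3 - 16129 = 6627052/3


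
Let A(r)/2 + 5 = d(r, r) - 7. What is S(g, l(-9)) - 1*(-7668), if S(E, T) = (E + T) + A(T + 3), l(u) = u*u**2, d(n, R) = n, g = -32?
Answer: 5431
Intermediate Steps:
l(u) = u**3
A(r) = -24 + 2*r (A(r) = -10 + 2*(r - 7) = -10 + 2*(-7 + r) = -10 + (-14 + 2*r) = -24 + 2*r)
S(E, T) = -18 + E + 3*T (S(E, T) = (E + T) + (-24 + 2*(T + 3)) = (E + T) + (-24 + 2*(3 + T)) = (E + T) + (-24 + (6 + 2*T)) = (E + T) + (-18 + 2*T) = -18 + E + 3*T)
S(g, l(-9)) - 1*(-7668) = (-18 - 32 + 3*(-9)**3) - 1*(-7668) = (-18 - 32 + 3*(-729)) + 7668 = (-18 - 32 - 2187) + 7668 = -2237 + 7668 = 5431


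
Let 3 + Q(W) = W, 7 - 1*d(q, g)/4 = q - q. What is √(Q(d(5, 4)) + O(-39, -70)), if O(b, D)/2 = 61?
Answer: 7*√3 ≈ 12.124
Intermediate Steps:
d(q, g) = 28 (d(q, g) = 28 - 4*(q - q) = 28 - 4*0 = 28 + 0 = 28)
O(b, D) = 122 (O(b, D) = 2*61 = 122)
Q(W) = -3 + W
√(Q(d(5, 4)) + O(-39, -70)) = √((-3 + 28) + 122) = √(25 + 122) = √147 = 7*√3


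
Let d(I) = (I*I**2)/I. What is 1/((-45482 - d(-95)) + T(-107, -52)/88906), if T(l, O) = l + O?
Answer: -88906/4845999501 ≈ -1.8346e-5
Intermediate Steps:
d(I) = I**2 (d(I) = I**3/I = I**2)
T(l, O) = O + l
1/((-45482 - d(-95)) + T(-107, -52)/88906) = 1/((-45482 - 1*(-95)**2) + (-52 - 107)/88906) = 1/((-45482 - 1*9025) - 159*1/88906) = 1/((-45482 - 9025) - 159/88906) = 1/(-54507 - 159/88906) = 1/(-4845999501/88906) = -88906/4845999501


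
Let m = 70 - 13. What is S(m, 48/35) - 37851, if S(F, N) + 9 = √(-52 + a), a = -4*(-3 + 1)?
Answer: -37860 + 2*I*√11 ≈ -37860.0 + 6.6332*I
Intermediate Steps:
m = 57
a = 8 (a = -4*(-2) = 8)
S(F, N) = -9 + 2*I*√11 (S(F, N) = -9 + √(-52 + 8) = -9 + √(-44) = -9 + 2*I*√11)
S(m, 48/35) - 37851 = (-9 + 2*I*√11) - 37851 = -37860 + 2*I*√11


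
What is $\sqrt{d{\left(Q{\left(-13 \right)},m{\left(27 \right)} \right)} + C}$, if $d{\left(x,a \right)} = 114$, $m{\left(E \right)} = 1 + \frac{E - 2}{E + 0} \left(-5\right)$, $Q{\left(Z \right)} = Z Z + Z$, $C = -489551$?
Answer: $i \sqrt{489437} \approx 699.6 i$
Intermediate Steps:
$Q{\left(Z \right)} = Z + Z^{2}$ ($Q{\left(Z \right)} = Z^{2} + Z = Z + Z^{2}$)
$m{\left(E \right)} = 1 - \frac{5 \left(-2 + E\right)}{E}$ ($m{\left(E \right)} = 1 + \frac{-2 + E}{E} \left(-5\right) = 1 - \frac{5 \left(-2 + E\right)}{E}$)
$\sqrt{d{\left(Q{\left(-13 \right)},m{\left(27 \right)} \right)} + C} = \sqrt{114 - 489551} = \sqrt{-489437} = i \sqrt{489437}$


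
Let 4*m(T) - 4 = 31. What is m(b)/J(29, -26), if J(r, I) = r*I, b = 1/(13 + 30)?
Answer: -35/3016 ≈ -0.011605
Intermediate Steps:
b = 1/43 ≈ 0.023256
m(T) = 35/4 (m(T) = 1 + (¼)*31 = 1 + 31/4 = 35/4)
J(r, I) = I*r
m(b)/J(29, -26) = 35/(4*((-26*29))) = (35/4)/(-754) = (35/4)*(-1/754) = -35/3016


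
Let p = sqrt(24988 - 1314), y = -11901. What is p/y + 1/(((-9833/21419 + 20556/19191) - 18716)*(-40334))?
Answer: 137017343/103429796343960534 - sqrt(23674)/11901 ≈ -0.012929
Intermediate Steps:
p = sqrt(23674) ≈ 153.86
p/y + 1/(((-9833/21419 + 20556/19191) - 18716)*(-40334)) = sqrt(23674)/(-11901) + 1/(((-9833/21419 + 20556/19191) - 18716)*(-40334)) = sqrt(23674)*(-1/11901) - 1/40334/((-9833*1/21419 + 20556*(1/19191)) - 18716) = -sqrt(23674)/11901 - 1/40334/((-9833/21419 + 6852/6397) - 18716) = -sqrt(23674)/11901 - 1/40334/(83861287/137017343 - 18716) = -sqrt(23674)/11901 - 1/40334/(-2564332730301/137017343) = -sqrt(23674)/11901 - 137017343/2564332730301*(-1/40334) = -sqrt(23674)/11901 + 137017343/103429796343960534 = 137017343/103429796343960534 - sqrt(23674)/11901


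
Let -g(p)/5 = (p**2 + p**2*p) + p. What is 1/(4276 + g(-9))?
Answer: 1/7561 ≈ 0.00013226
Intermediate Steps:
g(p) = -5*p - 5*p**2 - 5*p**3 (g(p) = -5*((p**2 + p**2*p) + p) = -5*((p**2 + p**3) + p) = -5*(p + p**2 + p**3) = -5*p - 5*p**2 - 5*p**3)
1/(4276 + g(-9)) = 1/(4276 - 5*(-9)*(1 - 9 + (-9)**2)) = 1/(4276 - 5*(-9)*(1 - 9 + 81)) = 1/(4276 - 5*(-9)*73) = 1/(4276 + 3285) = 1/7561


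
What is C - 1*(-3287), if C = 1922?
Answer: 5209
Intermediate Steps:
C - 1*(-3287) = 1922 - 1*(-3287) = 1922 + 3287 = 5209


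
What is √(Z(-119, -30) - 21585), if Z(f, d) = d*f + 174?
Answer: I*√17841 ≈ 133.57*I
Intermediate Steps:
Z(f, d) = 174 + d*f
√(Z(-119, -30) - 21585) = √((174 - 30*(-119)) - 21585) = √((174 + 3570) - 21585) = √(3744 - 21585) = √(-17841) = I*√17841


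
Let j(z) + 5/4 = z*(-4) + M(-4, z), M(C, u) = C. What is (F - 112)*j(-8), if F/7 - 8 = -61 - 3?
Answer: -13482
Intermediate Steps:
F = -392 (F = 56 + 7*(-61 - 3) = 56 + 7*(-64) = 56 - 448 = -392)
j(z) = -21/4 - 4*z (j(z) = -5/4 + (z*(-4) - 4) = -5/4 + (-4*z - 4) = -5/4 + (-4 - 4*z) = -21/4 - 4*z)
(F - 112)*j(-8) = (-392 - 112)*(-21/4 - 4*(-8)) = -504*(-21/4 + 32) = -504*107/4 = -13482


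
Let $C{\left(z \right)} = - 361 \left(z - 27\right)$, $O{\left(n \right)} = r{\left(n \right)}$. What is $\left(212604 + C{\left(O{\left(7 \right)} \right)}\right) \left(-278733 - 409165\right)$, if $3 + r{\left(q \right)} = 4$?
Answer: $-152706477020$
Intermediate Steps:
$r{\left(q \right)} = 1$ ($r{\left(q \right)} = -3 + 4 = 1$)
$O{\left(n \right)} = 1$
$C{\left(z \right)} = 9747 - 361 z$ ($C{\left(z \right)} = - 361 \left(-27 + z\right) = 9747 - 361 z$)
$\left(212604 + C{\left(O{\left(7 \right)} \right)}\right) \left(-278733 - 409165\right) = \left(212604 + \left(9747 - 361\right)\right) \left(-278733 - 409165\right) = \left(212604 + \left(9747 - 361\right)\right) \left(-687898\right) = \left(212604 + 9386\right) \left(-687898\right) = 221990 \left(-687898\right) = -152706477020$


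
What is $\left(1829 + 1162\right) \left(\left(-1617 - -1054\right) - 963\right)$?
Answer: $-4564266$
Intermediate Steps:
$\left(1829 + 1162\right) \left(\left(-1617 - -1054\right) - 963\right) = 2991 \left(\left(-1617 + 1054\right) - 963\right) = 2991 \left(-563 - 963\right) = 2991 \left(-1526\right) = -4564266$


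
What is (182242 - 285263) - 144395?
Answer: -247416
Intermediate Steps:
(182242 - 285263) - 144395 = -103021 - 144395 = -247416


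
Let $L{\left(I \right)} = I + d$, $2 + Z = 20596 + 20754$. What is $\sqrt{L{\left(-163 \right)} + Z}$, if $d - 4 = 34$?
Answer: $\sqrt{41223} \approx 203.03$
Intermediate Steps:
$d = 38$ ($d = 4 + 34 = 38$)
$Z = 41348$ ($Z = -2 + \left(20596 + 20754\right) = -2 + 41350 = 41348$)
$L{\left(I \right)} = 38 + I$ ($L{\left(I \right)} = I + 38 = 38 + I$)
$\sqrt{L{\left(-163 \right)} + Z} = \sqrt{\left(38 - 163\right) + 41348} = \sqrt{-125 + 41348} = \sqrt{41223}$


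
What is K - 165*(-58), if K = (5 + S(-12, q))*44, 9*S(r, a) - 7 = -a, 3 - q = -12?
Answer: 87758/9 ≈ 9750.9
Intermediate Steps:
q = 15 (q = 3 - 1*(-12) = 3 + 12 = 15)
S(r, a) = 7/9 - a/9 (S(r, a) = 7/9 + (-a)/9 = 7/9 - a/9)
K = 1628/9 (K = (5 + (7/9 - ⅑*15))*44 = (5 + (7/9 - 5/3))*44 = (5 - 8/9)*44 = (37/9)*44 = 1628/9 ≈ 180.89)
K - 165*(-58) = 1628/9 - 165*(-58) = 1628/9 + 9570 = 87758/9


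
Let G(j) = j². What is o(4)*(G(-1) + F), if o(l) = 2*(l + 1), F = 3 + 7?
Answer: 110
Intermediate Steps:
F = 10
o(l) = 2 + 2*l (o(l) = 2*(1 + l) = 2 + 2*l)
o(4)*(G(-1) + F) = (2 + 2*4)*((-1)² + 10) = (2 + 8)*(1 + 10) = 10*11 = 110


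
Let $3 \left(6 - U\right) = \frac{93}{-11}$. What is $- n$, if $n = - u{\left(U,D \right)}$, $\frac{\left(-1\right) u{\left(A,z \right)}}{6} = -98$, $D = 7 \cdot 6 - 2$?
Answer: $588$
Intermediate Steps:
$U = \frac{97}{11}$ ($U = 6 - \frac{93 \frac{1}{-11}}{3} = 6 - \frac{93 \left(- \frac{1}{11}\right)}{3} = 6 - - \frac{31}{11} = 6 + \frac{31}{11} = \frac{97}{11} \approx 8.8182$)
$D = 40$ ($D = 42 - 2 = 40$)
$u{\left(A,z \right)} = 588$ ($u{\left(A,z \right)} = \left(-6\right) \left(-98\right) = 588$)
$n = -588$ ($n = \left(-1\right) 588 = -588$)
$- n = \left(-1\right) \left(-588\right) = 588$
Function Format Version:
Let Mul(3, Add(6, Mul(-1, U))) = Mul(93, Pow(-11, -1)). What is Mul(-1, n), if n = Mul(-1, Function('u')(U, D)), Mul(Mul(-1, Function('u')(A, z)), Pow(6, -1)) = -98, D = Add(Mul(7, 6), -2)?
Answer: 588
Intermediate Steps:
U = Rational(97, 11) (U = Add(6, Mul(Rational(-1, 3), Mul(93, Pow(-11, -1)))) = Add(6, Mul(Rational(-1, 3), Mul(93, Rational(-1, 11)))) = Add(6, Mul(Rational(-1, 3), Rational(-93, 11))) = Add(6, Rational(31, 11)) = Rational(97, 11) ≈ 8.8182)
D = 40 (D = Add(42, -2) = 40)
Function('u')(A, z) = 588 (Function('u')(A, z) = Mul(-6, -98) = 588)
n = -588 (n = Mul(-1, 588) = -588)
Mul(-1, n) = Mul(-1, -588) = 588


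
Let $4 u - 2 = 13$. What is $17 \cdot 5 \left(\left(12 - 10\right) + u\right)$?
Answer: $\frac{1955}{4} \approx 488.75$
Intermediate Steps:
$u = \frac{15}{4}$ ($u = \frac{1}{2} + \frac{1}{4} \cdot 13 = \frac{1}{2} + \frac{13}{4} = \frac{15}{4} \approx 3.75$)
$17 \cdot 5 \left(\left(12 - 10\right) + u\right) = 17 \cdot 5 \left(\left(12 - 10\right) + \frac{15}{4}\right) = 85 \left(2 + \frac{15}{4}\right) = 85 \cdot \frac{23}{4} = \frac{1955}{4}$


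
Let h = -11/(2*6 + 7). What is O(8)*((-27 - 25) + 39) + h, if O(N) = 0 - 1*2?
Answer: 483/19 ≈ 25.421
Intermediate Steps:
O(N) = -2 (O(N) = 0 - 2 = -2)
h = -11/19 (h = -11/(12 + 7) = -11/19 ≈ -0.57895)
O(8)*((-27 - 25) + 39) + h = -2*((-27 - 25) + 39) - 11/19 = -2*(-52 + 39) - 11/19 = -2*(-13) - 11/19 = 26 - 11/19 = 483/19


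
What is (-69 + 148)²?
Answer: 6241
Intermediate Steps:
(-69 + 148)² = 79² = 6241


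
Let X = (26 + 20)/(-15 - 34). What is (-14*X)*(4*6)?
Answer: 2208/7 ≈ 315.43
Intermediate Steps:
X = -46/49 (X = 46/(-49) = 46*(-1/49) = -46/49 ≈ -0.93878)
(-14*X)*(4*6) = (-14*(-46/49))*(4*6) = (92/7)*24 = 2208/7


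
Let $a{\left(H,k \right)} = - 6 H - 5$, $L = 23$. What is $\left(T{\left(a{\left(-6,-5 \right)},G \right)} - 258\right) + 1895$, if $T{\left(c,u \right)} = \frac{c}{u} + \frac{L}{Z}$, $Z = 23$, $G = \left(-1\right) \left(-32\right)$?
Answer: $\frac{52447}{32} \approx 1639.0$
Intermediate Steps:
$G = 32$
$a{\left(H,k \right)} = -5 - 6 H$
$T{\left(c,u \right)} = 1 + \frac{c}{u}$ ($T{\left(c,u \right)} = \frac{c}{u} + \frac{23}{23} = \frac{c}{u} + 23 \cdot \frac{1}{23} = \frac{c}{u} + 1 = 1 + \frac{c}{u}$)
$\left(T{\left(a{\left(-6,-5 \right)},G \right)} - 258\right) + 1895 = \left(\frac{\left(-5 - -36\right) + 32}{32} - 258\right) + 1895 = \left(\frac{\left(-5 + 36\right) + 32}{32} - 258\right) + 1895 = \left(\frac{31 + 32}{32} - 258\right) + 1895 = \left(\frac{1}{32} \cdot 63 - 258\right) + 1895 = \left(\frac{63}{32} - 258\right) + 1895 = - \frac{8193}{32} + 1895 = \frac{52447}{32}$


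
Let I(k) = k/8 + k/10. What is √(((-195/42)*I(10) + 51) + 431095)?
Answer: √338010274/28 ≈ 656.61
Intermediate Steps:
I(k) = 9*k/40 (I(k) = k*(⅛) + k*(⅒) = k/8 + k/10 = 9*k/40)
√(((-195/42)*I(10) + 51) + 431095) = √(((-195/42)*((9/40)*10) + 51) + 431095) = √((-195*1/42*(9/4) + 51) + 431095) = √((-65/14*9/4 + 51) + 431095) = √((-585/56 + 51) + 431095) = √(2271/56 + 431095) = √(24143591/56) = √338010274/28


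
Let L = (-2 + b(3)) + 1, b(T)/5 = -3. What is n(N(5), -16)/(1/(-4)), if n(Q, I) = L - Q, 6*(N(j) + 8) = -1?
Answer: 94/3 ≈ 31.333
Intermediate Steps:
b(T) = -15 (b(T) = 5*(-3) = -15)
N(j) = -49/6 (N(j) = -8 + (1/6)*(-1) = -8 - 1/6 = -49/6)
L = -16 (L = (-2 - 15) + 1 = -17 + 1 = -16)
n(Q, I) = -16 - Q
n(N(5), -16)/(1/(-4)) = (-16 - 1*(-49/6))/(1/(-4)) = (-16 + 49/6)/(-1/4) = -47/6*(-4) = 94/3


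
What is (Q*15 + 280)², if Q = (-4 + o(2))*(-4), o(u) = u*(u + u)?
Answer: 1600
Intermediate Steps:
o(u) = 2*u² (o(u) = u*(2*u) = 2*u²)
Q = -16 (Q = (-4 + 2*2²)*(-4) = (-4 + 2*4)*(-4) = (-4 + 8)*(-4) = 4*(-4) = -16)
(Q*15 + 280)² = (-16*15 + 280)² = (-240 + 280)² = 40² = 1600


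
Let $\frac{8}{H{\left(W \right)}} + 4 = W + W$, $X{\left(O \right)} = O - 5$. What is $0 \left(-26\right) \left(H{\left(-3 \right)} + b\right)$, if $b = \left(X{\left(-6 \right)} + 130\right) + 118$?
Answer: $0$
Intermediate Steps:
$X{\left(O \right)} = -5 + O$
$b = 237$ ($b = \left(\left(-5 - 6\right) + 130\right) + 118 = \left(-11 + 130\right) + 118 = 119 + 118 = 237$)
$H{\left(W \right)} = \frac{8}{-4 + 2 W}$ ($H{\left(W \right)} = \frac{8}{-4 + \left(W + W\right)} = \frac{8}{-4 + 2 W}$)
$0 \left(-26\right) \left(H{\left(-3 \right)} + b\right) = 0 \left(-26\right) \left(\frac{4}{-2 - 3} + 237\right) = 0 \left(\frac{4}{-5} + 237\right) = 0 \left(4 \left(- \frac{1}{5}\right) + 237\right) = 0 \left(- \frac{4}{5} + 237\right) = 0 \cdot \frac{1181}{5} = 0$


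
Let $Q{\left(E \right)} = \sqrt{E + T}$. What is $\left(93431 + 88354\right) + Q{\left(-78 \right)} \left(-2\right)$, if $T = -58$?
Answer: $181785 - 4 i \sqrt{34} \approx 1.8179 \cdot 10^{5} - 23.324 i$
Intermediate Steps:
$Q{\left(E \right)} = \sqrt{-58 + E}$ ($Q{\left(E \right)} = \sqrt{E - 58} = \sqrt{-58 + E}$)
$\left(93431 + 88354\right) + Q{\left(-78 \right)} \left(-2\right) = \left(93431 + 88354\right) + \sqrt{-58 - 78} \left(-2\right) = 181785 + \sqrt{-136} \left(-2\right) = 181785 + 2 i \sqrt{34} \left(-2\right) = 181785 - 4 i \sqrt{34}$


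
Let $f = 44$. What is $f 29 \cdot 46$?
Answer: $58696$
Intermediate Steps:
$f 29 \cdot 46 = 44 \cdot 29 \cdot 46 = 1276 \cdot 46 = 58696$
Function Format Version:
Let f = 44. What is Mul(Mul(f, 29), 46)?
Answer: 58696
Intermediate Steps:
Mul(Mul(f, 29), 46) = Mul(Mul(44, 29), 46) = Mul(1276, 46) = 58696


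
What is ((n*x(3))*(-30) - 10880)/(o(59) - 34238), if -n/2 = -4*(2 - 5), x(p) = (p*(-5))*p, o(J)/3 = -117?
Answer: 43280/34589 ≈ 1.2513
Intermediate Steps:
o(J) = -351 (o(J) = 3*(-117) = -351)
x(p) = -5*p**2 (x(p) = (-5*p)*p = -5*p**2)
n = -24 (n = -(-8)*(2 - 5) = -(-8)*(-3) = -2*12 = -24)
((n*x(3))*(-30) - 10880)/(o(59) - 34238) = (-(-120)*3**2*(-30) - 10880)/(-351 - 34238) = (-(-120)*9*(-30) - 10880)/(-34589) = (-24*(-45)*(-30) - 10880)*(-1/34589) = (1080*(-30) - 10880)*(-1/34589) = (-32400 - 10880)*(-1/34589) = -43280*(-1/34589) = 43280/34589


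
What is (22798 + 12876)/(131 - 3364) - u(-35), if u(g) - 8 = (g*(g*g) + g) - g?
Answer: 138553337/3233 ≈ 42856.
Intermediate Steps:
u(g) = 8 + g**3 (u(g) = 8 + ((g*(g*g) + g) - g) = 8 + ((g*g**2 + g) - g) = 8 + ((g**3 + g) - g) = 8 + ((g + g**3) - g) = 8 + g**3)
(22798 + 12876)/(131 - 3364) - u(-35) = (22798 + 12876)/(131 - 3364) - (8 + (-35)**3) = 35674/(-3233) - (8 - 42875) = 35674*(-1/3233) - 1*(-42867) = -35674/3233 + 42867 = 138553337/3233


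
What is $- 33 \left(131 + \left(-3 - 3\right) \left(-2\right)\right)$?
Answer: $-4719$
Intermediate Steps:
$- 33 \left(131 + \left(-3 - 3\right) \left(-2\right)\right) = - 33 \left(131 - -12\right) = - 33 \left(131 + 12\right) = \left(-33\right) 143 = -4719$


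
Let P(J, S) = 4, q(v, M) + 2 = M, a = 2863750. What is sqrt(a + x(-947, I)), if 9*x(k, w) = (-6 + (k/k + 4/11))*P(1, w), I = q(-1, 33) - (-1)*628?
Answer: sqrt(3118621506)/33 ≈ 1692.3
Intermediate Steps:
q(v, M) = -2 + M
I = 659 (I = (-2 + 33) - (-1)*628 = 31 - 1*(-628) = 31 + 628 = 659)
x(k, w) = -68/33 (x(k, w) = ((-6 + (k/k + 4/11))*4)/9 = ((-6 + (1 + 4*(1/11)))*4)/9 = ((-6 + (1 + 4/11))*4)/9 = ((-6 + 15/11)*4)/9 = (-51/11*4)/9 = (1/9)*(-204/11) = -68/33)
sqrt(a + x(-947, I)) = sqrt(2863750 - 68/33) = sqrt(94503682/33) = sqrt(3118621506)/33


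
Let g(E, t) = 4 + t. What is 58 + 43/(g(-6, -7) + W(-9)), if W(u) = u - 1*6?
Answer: 1001/18 ≈ 55.611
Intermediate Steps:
W(u) = -6 + u (W(u) = u - 6 = -6 + u)
58 + 43/(g(-6, -7) + W(-9)) = 58 + 43/((4 - 7) + (-6 - 9)) = 58 + 43/(-3 - 15) = 58 + 43/(-18) = 58 + 43*(-1/18) = 58 - 43/18 = 1001/18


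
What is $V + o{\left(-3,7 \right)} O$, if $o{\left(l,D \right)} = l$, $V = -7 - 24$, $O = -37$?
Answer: $80$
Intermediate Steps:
$V = -31$ ($V = -7 - 24 = -31$)
$V + o{\left(-3,7 \right)} O = -31 - -111 = -31 + 111 = 80$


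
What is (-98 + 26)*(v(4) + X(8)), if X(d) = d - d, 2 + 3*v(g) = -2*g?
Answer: 240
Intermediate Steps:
v(g) = -⅔ - 2*g/3 (v(g) = -⅔ + (-2*g)/3 = -⅔ - 2*g/3)
X(d) = 0
(-98 + 26)*(v(4) + X(8)) = (-98 + 26)*((-⅔ - ⅔*4) + 0) = -72*((-⅔ - 8/3) + 0) = -72*(-10/3 + 0) = -72*(-10/3) = 240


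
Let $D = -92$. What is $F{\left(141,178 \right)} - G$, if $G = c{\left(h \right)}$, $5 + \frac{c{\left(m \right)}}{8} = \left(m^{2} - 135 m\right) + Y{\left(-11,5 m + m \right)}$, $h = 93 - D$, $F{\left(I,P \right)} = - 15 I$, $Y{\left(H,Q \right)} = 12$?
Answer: $-76171$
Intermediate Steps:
$h = 185$ ($h = 93 - -92 = 93 + 92 = 185$)
$c{\left(m \right)} = 56 - 1080 m + 8 m^{2}$ ($c{\left(m \right)} = -40 + 8 \left(\left(m^{2} - 135 m\right) + 12\right) = -40 + 8 \left(12 + m^{2} - 135 m\right) = -40 + \left(96 - 1080 m + 8 m^{2}\right) = 56 - 1080 m + 8 m^{2}$)
$G = 74056$ ($G = 56 - 199800 + 8 \cdot 185^{2} = 56 - 199800 + 8 \cdot 34225 = 56 - 199800 + 273800 = 74056$)
$F{\left(141,178 \right)} - G = \left(-15\right) 141 - 74056 = -2115 - 74056 = -76171$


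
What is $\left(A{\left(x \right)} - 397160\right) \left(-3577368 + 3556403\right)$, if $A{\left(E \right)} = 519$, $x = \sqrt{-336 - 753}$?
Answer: $8315578565$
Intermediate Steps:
$x = 33 i$ ($x = \sqrt{-1089} = 33 i \approx 33.0 i$)
$\left(A{\left(x \right)} - 397160\right) \left(-3577368 + 3556403\right) = \left(519 - 397160\right) \left(-3577368 + 3556403\right) = \left(-396641\right) \left(-20965\right) = 8315578565$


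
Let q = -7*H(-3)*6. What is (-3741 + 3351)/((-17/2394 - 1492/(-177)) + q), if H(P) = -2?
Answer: -55085940/13054277 ≈ -4.2198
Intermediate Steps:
q = 84 (q = -7*(-2)*6 = 14*6 = 84)
(-3741 + 3351)/((-17/2394 - 1492/(-177)) + q) = (-3741 + 3351)/((-17/2394 - 1492/(-177)) + 84) = -390/((-17*1/2394 - 1492*(-1/177)) + 84) = -390/((-17/2394 + 1492/177) + 84) = -390/(1189613/141246 + 84) = -390/13054277/141246 = -390*141246/13054277 = -55085940/13054277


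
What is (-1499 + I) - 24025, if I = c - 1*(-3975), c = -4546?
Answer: -26095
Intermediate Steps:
I = -571 (I = -4546 - 1*(-3975) = -4546 + 3975 = -571)
(-1499 + I) - 24025 = (-1499 - 571) - 24025 = -2070 - 24025 = -26095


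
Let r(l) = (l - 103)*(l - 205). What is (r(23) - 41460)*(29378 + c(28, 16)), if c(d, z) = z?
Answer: -790698600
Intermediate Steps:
r(l) = (-205 + l)*(-103 + l) (r(l) = (-103 + l)*(-205 + l) = (-205 + l)*(-103 + l))
(r(23) - 41460)*(29378 + c(28, 16)) = ((21115 + 23**2 - 308*23) - 41460)*(29378 + 16) = ((21115 + 529 - 7084) - 41460)*29394 = (14560 - 41460)*29394 = -26900*29394 = -790698600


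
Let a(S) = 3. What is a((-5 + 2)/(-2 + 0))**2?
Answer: 9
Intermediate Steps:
a((-5 + 2)/(-2 + 0))**2 = 3**2 = 9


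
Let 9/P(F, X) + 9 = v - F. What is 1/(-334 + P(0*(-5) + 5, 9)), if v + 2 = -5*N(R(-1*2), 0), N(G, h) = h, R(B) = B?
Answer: -16/5353 ≈ -0.0029890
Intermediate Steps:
v = -2 (v = -2 - 5*0 = -2 + 0 = -2)
P(F, X) = 9/(-11 - F) (P(F, X) = 9/(-9 + (-2 - F)) = 9/(-11 - F))
1/(-334 + P(0*(-5) + 5, 9)) = 1/(-334 - 9/(11 + (0*(-5) + 5))) = 1/(-334 - 9/(11 + (0 + 5))) = 1/(-334 - 9/(11 + 5)) = 1/(-334 - 9/16) = 1/(-5353/16) = -16/5353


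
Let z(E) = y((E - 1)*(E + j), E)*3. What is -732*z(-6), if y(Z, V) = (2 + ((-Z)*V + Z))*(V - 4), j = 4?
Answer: 2196000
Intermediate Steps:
y(Z, V) = (-4 + V)*(2 + Z - V*Z) (y(Z, V) = (2 + (-V*Z + Z))*(-4 + V) = (2 + (Z - V*Z))*(-4 + V) = (2 + Z - V*Z)*(-4 + V) = (-4 + V)*(2 + Z - V*Z))
z(E) = -24 + 6*E - 12*(-1 + E)*(4 + E) - 3*E²*(-1 + E)*(4 + E) + 15*E*(-1 + E)*(4 + E) (z(E) = (-8 - 4*(E - 1)*(E + 4) + 2*E - (E - 1)*(E + 4)*E² + 5*E*((E - 1)*(E + 4)))*3 = (-8 - 4*(-1 + E)*(4 + E) + 2*E - (-1 + E)*(4 + E)*E² + 5*E*((-1 + E)*(4 + E)))*3 = (-8 - 4*(-1 + E)*(4 + E) + 2*E - E²*(-1 + E)*(4 + E) + 5*E*(-1 + E)*(4 + E))*3 = (-8 + 2*E - 4*(-1 + E)*(4 + E) - E²*(-1 + E)*(4 + E) + 5*E*(-1 + E)*(4 + E))*3 = -24 + 6*E - 12*(-1 + E)*(4 + E) - 3*E²*(-1 + E)*(4 + E) + 15*E*(-1 + E)*(4 + E))
-732*z(-6) = -732*(24 - 90*(-6) - 3*(-6)⁴ + 6*(-6)³ + 45*(-6)²) = -732*(24 + 540 - 3*1296 + 6*(-216) + 45*36) = -732*(24 + 540 - 3888 - 1296 + 1620) = -732*(-3000) = 2196000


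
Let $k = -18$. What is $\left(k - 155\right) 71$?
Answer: $-12283$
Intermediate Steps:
$\left(k - 155\right) 71 = \left(-18 - 155\right) 71 = \left(-173\right) 71 = -12283$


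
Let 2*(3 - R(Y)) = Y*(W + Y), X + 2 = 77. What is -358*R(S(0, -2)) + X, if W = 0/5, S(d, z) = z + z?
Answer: 1865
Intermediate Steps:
S(d, z) = 2*z
X = 75 (X = -2 + 77 = 75)
W = 0 (W = 0*(⅕) = 0)
R(Y) = 3 - Y²/2 (R(Y) = 3 - Y*(0 + Y)/2 = 3 - Y*Y/2 = 3 - Y²/2)
-358*R(S(0, -2)) + X = -358*(3 - (2*(-2))²/2) + 75 = -358*(3 - ½*(-4)²) + 75 = -358*(3 - ½*16) + 75 = -358*(3 - 8) + 75 = -358*(-5) + 75 = 1790 + 75 = 1865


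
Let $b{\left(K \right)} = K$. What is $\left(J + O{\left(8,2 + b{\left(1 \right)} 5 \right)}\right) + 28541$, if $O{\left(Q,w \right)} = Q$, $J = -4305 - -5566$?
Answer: $29810$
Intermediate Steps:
$J = 1261$ ($J = -4305 + 5566 = 1261$)
$\left(J + O{\left(8,2 + b{\left(1 \right)} 5 \right)}\right) + 28541 = \left(1261 + 8\right) + 28541 = 1269 + 28541 = 29810$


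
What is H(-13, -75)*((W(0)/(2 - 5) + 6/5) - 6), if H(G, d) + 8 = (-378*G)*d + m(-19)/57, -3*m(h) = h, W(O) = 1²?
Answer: 255410617/135 ≈ 1.8919e+6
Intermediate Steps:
W(O) = 1
m(h) = -h/3
H(G, d) = -71/9 - 378*G*d (H(G, d) = -8 + ((-378*G)*d - ⅓*(-19)/57) = -8 + (-378*G*d + (19/3)*(1/57)) = -8 + (-378*G*d + ⅑) = -8 + (⅑ - 378*G*d) = -71/9 - 378*G*d)
H(-13, -75)*((W(0)/(2 - 5) + 6/5) - 6) = (-71/9 - 378*(-13)*(-75))*((1/(2 - 5) + 6/5) - 6) = (-71/9 - 368550)*((1/(-3) + 6*(⅕)) - 6) = -3317021*((1*(-⅓) + 6/5) - 6)/9 = -3317021*((-⅓ + 6/5) - 6)/9 = -3317021*(13/15 - 6)/9 = -3317021/9*(-77/15) = 255410617/135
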